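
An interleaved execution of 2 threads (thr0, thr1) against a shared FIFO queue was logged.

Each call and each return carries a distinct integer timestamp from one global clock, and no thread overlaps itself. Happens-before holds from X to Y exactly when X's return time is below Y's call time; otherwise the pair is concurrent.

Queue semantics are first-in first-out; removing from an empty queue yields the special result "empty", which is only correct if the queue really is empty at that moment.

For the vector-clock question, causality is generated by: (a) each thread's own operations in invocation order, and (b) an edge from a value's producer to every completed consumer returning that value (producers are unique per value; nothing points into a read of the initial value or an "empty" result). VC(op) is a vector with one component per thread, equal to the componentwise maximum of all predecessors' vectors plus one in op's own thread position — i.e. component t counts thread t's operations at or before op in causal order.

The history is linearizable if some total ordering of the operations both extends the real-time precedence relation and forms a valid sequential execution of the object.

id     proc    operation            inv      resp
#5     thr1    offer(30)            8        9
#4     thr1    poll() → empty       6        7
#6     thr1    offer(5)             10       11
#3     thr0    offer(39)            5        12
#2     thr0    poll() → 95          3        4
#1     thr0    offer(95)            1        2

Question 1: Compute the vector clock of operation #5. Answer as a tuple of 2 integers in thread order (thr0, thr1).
Answer: (0, 2)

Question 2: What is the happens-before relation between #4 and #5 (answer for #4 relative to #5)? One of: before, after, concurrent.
Answer: before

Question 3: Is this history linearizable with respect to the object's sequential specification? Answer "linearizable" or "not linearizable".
linearizable

witness order: #1, #2, #4, #3, #5, #6
step 1: #1 offer(95) — queue <95>
step 2: #2 poll() → 95 — queue <>
step 3: #4 poll() → empty — queue <>
step 4: #3 offer(39) — queue <39>
step 5: #5 offer(30) — queue <39,30>
step 6: #6 offer(5) — queue <39,30,5>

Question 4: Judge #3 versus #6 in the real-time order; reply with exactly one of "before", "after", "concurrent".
Answer: concurrent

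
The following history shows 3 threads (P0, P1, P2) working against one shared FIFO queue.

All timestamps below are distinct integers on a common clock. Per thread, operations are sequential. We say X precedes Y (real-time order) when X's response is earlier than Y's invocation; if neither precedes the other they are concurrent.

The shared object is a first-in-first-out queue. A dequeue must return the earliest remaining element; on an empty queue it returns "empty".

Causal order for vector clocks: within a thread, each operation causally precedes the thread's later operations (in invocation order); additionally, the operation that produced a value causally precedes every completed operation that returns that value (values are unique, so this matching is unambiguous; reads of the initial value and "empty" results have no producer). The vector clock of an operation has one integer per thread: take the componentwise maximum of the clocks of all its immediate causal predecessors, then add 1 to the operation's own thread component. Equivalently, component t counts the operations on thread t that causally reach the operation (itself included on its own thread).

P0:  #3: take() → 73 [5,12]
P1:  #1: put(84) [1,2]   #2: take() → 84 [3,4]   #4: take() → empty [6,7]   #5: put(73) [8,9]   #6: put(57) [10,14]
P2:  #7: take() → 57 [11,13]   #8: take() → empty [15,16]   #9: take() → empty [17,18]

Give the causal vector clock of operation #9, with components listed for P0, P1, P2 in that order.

root op #1, invoked 1: fresh clock plus P1's own tick → (0, 1, 0)
#2, invoked 3, takes VC(#1)=(0, 1, 0) under max, adds 1 for P1 → (0, 2, 0)
#4, invoked 6, takes VC(#2)=(0, 2, 0) under max, adds 1 for P1 → (0, 3, 0)
#5, invoked 8, takes VC(#4)=(0, 3, 0) under max, adds 1 for P1 → (0, 4, 0)
#6, invoked 10, takes VC(#5)=(0, 4, 0) under max, adds 1 for P1 → (0, 5, 0)
#3, invoked 5, takes VC(#5)=(0, 4, 0) under max, adds 1 for P0 → (1, 4, 0)
#7, invoked 11, takes VC(#6)=(0, 5, 0) under max, adds 1 for P2 → (0, 5, 1)
#8, invoked 15, takes VC(#7)=(0, 5, 1) under max, adds 1 for P2 → (0, 5, 2)
#9, invoked 17, takes VC(#8)=(0, 5, 2) under max, adds 1 for P2 → (0, 5, 3)
target: VC(#9) = (0, 5, 3)

(0, 5, 3)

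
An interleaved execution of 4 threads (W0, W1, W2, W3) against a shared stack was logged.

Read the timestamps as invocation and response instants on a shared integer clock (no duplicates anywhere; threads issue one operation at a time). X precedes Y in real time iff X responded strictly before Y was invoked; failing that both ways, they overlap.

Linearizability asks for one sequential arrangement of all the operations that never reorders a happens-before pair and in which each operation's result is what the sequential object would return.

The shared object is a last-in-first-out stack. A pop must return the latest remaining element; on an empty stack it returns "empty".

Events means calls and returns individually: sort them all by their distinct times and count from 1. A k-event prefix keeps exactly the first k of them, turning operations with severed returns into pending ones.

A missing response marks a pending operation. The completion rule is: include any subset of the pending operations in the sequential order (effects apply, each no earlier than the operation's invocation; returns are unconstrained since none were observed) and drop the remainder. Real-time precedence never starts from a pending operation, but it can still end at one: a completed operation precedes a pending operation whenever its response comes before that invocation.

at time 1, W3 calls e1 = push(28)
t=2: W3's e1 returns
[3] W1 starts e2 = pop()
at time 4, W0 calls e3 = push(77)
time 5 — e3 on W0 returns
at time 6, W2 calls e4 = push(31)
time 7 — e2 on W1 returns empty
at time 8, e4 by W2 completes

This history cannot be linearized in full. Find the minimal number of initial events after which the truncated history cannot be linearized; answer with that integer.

a valid linearization of events 1..6 exists, for instance e1, e2, e3:
step 1: e1 push(28) — stack <28>
step 2: e2 pop() (pending, included) — stack <>
step 3: e3 push(77) — stack <77>
once event 7 joins (e2's response, time 7), exhaustive search finds no witness
include/drop combinations of the 1 pending operation (e4) were all tried; none helps
one such order, e1, e2, e3 (pending dropped), breaks at step 2 where e2 pop() → empty is illegal
one such order, e1, e3, e2 (pending dropped), breaks at step 3 where e2 pop() → empty is illegal

7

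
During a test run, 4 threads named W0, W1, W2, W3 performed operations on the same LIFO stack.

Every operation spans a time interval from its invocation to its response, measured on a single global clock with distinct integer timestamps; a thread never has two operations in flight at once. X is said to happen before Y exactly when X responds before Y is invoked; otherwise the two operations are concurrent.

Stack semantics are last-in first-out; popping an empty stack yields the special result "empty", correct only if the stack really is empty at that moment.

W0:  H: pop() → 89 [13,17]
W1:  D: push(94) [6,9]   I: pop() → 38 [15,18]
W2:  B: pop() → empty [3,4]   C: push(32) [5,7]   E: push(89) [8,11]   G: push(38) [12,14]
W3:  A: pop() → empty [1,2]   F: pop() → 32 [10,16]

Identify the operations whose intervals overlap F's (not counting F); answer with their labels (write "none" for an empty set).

F spans [10,16]: anything still running between times 10 and 16 counts as concurrent
A [1,2]: before
B [3,4]: before
C [5,7]: before
D [6,9]: before
E [8,11]: concurrent
G [12,14]: concurrent
H [13,17]: concurrent
I [15,18]: concurrent

E, G, H, I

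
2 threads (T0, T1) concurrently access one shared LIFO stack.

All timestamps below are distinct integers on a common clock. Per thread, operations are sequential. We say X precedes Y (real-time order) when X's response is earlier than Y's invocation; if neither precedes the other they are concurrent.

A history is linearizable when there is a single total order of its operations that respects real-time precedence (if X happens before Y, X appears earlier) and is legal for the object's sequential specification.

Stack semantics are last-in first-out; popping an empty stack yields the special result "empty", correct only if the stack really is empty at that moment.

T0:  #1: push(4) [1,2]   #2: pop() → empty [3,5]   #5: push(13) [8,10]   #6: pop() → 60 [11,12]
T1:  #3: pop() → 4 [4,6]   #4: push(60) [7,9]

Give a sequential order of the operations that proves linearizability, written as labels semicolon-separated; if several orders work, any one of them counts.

#1; #3; #2; #5; #4; #6

after step 1 (#1 push(4)): stack <4>
after step 2 (#3 pop() → 4): stack <>
after step 3 (#2 pop() → empty): stack <>
after step 4 (#5 push(13)): stack <13>
after step 5 (#4 push(60)): stack <13,60>
after step 6 (#6 pop() → 60): stack <13>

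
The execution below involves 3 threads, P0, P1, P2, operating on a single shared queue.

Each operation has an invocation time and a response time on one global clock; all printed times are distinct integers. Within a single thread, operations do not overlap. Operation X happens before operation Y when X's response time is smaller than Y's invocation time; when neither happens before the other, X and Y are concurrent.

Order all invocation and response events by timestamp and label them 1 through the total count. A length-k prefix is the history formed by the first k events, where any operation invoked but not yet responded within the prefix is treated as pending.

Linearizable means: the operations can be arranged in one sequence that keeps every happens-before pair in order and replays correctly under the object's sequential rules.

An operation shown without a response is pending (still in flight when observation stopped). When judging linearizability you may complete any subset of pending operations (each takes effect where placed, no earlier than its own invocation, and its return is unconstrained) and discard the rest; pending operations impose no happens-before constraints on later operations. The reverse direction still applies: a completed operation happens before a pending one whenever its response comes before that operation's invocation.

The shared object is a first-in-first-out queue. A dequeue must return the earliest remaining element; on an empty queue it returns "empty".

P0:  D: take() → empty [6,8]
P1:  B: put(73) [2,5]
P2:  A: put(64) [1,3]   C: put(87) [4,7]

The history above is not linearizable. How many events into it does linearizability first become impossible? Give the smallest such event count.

one valid order for events 1..7 is A, B, C:
step 1: A put(64) — queue <64>
step 2: B put(73) — queue <64,73>
step 3: C put(87) — queue <64,73,87>
include event 8 — D responding at 8 — and every candidate order breaks
sample order A, B, C, D stalls at step 4 — D take() → empty has no legal effect
sample order A, B, D, C stalls at step 3 — D take() → empty has no legal effect

8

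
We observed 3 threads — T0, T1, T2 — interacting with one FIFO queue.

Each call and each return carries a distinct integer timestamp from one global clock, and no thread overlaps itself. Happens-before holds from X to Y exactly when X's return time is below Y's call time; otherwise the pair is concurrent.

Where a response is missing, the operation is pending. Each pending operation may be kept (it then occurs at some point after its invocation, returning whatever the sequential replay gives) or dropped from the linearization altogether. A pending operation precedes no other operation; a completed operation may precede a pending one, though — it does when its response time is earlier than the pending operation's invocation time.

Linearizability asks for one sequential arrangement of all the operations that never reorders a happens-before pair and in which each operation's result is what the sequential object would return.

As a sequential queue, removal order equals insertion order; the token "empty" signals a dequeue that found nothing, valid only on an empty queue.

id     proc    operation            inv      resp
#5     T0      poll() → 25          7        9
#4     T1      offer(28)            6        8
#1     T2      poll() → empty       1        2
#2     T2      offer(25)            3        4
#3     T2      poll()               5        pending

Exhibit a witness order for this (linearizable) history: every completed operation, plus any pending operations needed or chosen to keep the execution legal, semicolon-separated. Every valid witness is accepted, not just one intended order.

#1; #2; #4; #5

after step 1 (#1 poll() → empty): queue <>
after step 2 (#2 offer(25)): queue <25>
after step 3 (#4 offer(28)): queue <25,28>
after step 4 (#5 poll() → 25): queue <28>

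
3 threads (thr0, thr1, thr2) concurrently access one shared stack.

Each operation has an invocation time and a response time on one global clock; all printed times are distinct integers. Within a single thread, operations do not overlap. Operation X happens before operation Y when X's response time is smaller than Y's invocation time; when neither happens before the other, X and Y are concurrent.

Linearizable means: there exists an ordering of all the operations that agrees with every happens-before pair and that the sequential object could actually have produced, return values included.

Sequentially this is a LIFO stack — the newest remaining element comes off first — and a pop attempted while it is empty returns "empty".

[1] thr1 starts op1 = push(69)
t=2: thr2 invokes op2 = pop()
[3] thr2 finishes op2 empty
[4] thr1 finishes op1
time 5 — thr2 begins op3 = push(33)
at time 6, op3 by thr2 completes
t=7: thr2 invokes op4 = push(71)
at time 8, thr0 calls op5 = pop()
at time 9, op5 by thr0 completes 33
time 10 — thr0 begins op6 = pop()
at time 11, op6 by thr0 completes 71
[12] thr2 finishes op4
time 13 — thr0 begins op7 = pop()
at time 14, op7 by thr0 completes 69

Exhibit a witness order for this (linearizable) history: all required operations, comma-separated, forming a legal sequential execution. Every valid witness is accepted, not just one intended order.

step 1: op2 pop() → empty — stack <>
step 2: op1 push(69) — stack <69>
step 3: op3 push(33) — stack <69,33>
step 4: op5 pop() → 33 — stack <69>
step 5: op4 push(71) — stack <69,71>
step 6: op6 pop() → 71 — stack <69>
step 7: op7 pop() → 69 — stack <>

op2, op1, op3, op5, op4, op6, op7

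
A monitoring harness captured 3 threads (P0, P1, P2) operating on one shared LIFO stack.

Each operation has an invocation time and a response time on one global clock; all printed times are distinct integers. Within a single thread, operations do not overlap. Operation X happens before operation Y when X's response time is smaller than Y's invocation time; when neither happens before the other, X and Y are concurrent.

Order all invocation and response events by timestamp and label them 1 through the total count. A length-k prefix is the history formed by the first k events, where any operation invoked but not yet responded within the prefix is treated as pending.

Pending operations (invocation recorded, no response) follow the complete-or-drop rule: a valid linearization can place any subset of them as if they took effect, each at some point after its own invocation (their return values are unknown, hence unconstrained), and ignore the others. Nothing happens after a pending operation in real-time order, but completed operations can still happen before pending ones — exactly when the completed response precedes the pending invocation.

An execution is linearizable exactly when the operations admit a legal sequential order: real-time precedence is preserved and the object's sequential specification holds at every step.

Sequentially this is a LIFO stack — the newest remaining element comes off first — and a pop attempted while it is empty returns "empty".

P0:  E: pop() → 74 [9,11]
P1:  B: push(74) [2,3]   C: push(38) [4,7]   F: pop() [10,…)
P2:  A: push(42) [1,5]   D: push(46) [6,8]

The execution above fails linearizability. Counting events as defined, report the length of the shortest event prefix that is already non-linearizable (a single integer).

events 1..10 are linearizable; a witness order is A, B, C, D:
after step 1 (A push(42)): stack <42>
after step 2 (B push(74)): stack <42,74>
after step 3 (C push(38)): stack <42,74,38>
after step 4 (D push(46)): stack <42,74,38,46>
adding event 11 (E responds at 11) leaves no legal real-time order
every completion of the 1 pending operation (F) was checked; none linearizes
e.g. A, B, C, D, E (pending dropped): illegal at step 5, since E pop() → 74 cannot apply there
e.g. A, B, D, C, E (pending dropped): illegal at step 5, since E pop() → 74 cannot apply there

11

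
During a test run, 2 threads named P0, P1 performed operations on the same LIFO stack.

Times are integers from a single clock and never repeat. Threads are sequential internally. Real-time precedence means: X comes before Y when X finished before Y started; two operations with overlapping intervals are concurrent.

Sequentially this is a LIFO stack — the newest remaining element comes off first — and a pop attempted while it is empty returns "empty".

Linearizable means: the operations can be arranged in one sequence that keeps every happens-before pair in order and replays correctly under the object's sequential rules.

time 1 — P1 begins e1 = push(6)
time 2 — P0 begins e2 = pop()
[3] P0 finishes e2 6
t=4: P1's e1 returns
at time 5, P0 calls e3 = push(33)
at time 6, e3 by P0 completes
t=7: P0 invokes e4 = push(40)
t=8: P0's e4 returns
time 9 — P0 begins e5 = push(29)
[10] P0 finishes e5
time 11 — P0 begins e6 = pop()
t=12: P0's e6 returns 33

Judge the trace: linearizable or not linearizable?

not linearizable

the violation lands at event 12, e6's response at time 12: events 1..11 linearize, events 1..12 do not
2 orders of the 6 completed LIFO stack ops respect real time; none is legal
for example e1, e2, e3, e4, e5, e6 fails at step 6: e6 pop() → 33 is not legal there
for example e2, e1, e3, e4, e5, e6 fails at step 1: e2 pop() → 6 is not legal there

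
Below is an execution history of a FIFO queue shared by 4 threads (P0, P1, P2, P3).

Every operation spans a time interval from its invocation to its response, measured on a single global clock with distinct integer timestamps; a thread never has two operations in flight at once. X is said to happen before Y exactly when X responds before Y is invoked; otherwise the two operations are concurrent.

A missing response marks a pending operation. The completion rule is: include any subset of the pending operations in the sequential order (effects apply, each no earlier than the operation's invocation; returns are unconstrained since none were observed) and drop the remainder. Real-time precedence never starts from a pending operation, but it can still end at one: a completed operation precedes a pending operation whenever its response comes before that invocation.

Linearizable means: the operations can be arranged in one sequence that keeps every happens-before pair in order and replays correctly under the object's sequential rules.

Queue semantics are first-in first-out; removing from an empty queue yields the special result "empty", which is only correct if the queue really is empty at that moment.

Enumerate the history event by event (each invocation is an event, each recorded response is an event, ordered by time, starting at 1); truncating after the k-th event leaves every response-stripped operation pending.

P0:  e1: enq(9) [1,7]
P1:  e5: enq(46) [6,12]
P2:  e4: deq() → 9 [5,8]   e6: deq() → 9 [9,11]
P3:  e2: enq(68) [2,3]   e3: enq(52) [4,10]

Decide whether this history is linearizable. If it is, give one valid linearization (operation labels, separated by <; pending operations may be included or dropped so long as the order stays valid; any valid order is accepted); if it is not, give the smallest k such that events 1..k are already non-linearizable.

not linearizable — minimal violating prefix: 11 events

already the first 11 events (up to e6's response at time 11) admit no linearization; the first 10 still do
real-time-consistent orders of the 5 completed operations: 11 — all fail the FIFO queue replay
completion choices over the 1 pending operation (e5) were checked; none helps
for example e1, e2, e3, e4, e6 (pending dropped) fails at step 5: e6 deq() → 9 is not legal there
for example e1, e2, e4, e3, e6 (pending dropped) fails at step 5: e6 deq() → 9 is not legal there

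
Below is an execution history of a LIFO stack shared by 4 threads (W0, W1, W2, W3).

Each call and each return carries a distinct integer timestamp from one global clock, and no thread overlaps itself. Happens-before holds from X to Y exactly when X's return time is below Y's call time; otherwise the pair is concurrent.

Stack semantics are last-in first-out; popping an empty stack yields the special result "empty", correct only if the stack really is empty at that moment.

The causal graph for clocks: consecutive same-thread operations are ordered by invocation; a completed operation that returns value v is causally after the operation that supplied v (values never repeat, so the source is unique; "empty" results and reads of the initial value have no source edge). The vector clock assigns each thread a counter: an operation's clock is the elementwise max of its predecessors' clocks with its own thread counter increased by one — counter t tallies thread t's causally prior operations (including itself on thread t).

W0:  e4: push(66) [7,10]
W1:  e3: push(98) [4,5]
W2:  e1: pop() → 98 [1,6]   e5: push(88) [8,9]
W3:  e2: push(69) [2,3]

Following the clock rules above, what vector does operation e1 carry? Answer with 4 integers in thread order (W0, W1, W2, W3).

invoked at 2, e2 has no predecessors; its own W3 bump gives (0, 0, 0, 1)
invoked at 4, e3 has no predecessors; its own W1 bump gives (0, 1, 0, 0)
invoked at 7, e4 has no predecessors; its own W0 bump gives (1, 0, 0, 0)
e1, invoked 1, takes VC(e3)=(0, 1, 0, 0) under max, adds 1 for W2 → (0, 1, 1, 0)
e5, invoked 8, takes VC(e1)=(0, 1, 1, 0) under max, adds 1 for W2 → (0, 1, 2, 0)
target: VC(e1) = (0, 1, 1, 0)

(0, 1, 1, 0)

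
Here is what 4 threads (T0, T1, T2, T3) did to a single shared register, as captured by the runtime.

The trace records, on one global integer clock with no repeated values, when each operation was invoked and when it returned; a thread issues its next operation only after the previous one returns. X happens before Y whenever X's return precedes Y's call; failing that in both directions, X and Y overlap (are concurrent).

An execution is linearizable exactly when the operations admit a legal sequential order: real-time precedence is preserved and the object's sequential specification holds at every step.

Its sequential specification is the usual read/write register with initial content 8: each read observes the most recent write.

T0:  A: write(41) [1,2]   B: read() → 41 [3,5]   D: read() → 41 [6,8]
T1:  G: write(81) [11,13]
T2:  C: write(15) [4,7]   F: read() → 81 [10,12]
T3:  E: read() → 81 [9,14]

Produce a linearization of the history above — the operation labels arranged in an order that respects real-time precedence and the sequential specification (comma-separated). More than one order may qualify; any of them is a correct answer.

A, B, D, C, G, E, F

step 1: A write(41) — value 41
step 2: B read() → 41 — value 41
step 3: D read() → 41 — value 41
step 4: C write(15) — value 15
step 5: G write(81) — value 81
step 6: E read() → 81 — value 81
step 7: F read() → 81 — value 81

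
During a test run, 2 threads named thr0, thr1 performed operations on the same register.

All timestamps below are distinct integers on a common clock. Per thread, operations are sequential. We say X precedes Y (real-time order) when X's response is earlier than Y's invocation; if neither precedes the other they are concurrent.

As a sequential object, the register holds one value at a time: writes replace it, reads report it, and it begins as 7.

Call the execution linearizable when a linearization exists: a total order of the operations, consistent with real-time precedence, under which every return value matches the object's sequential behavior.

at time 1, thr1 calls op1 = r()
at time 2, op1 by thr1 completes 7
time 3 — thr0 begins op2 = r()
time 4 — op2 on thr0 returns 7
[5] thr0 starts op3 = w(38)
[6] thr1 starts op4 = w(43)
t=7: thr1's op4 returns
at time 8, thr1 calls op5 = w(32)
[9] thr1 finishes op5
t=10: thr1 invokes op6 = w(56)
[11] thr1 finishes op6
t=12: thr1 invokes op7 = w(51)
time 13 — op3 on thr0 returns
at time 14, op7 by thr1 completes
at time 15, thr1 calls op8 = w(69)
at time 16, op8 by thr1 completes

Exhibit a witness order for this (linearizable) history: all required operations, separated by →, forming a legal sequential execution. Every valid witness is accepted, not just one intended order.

op1 → op2 → op3 → op4 → op5 → op6 → op7 → op8

1. op1 r() → 7, leaving value 7
2. op2 r() → 7, leaving value 7
3. op3 w(38), leaving value 38
4. op4 w(43), leaving value 43
5. op5 w(32), leaving value 32
6. op6 w(56), leaving value 56
7. op7 w(51), leaving value 51
8. op8 w(69), leaving value 69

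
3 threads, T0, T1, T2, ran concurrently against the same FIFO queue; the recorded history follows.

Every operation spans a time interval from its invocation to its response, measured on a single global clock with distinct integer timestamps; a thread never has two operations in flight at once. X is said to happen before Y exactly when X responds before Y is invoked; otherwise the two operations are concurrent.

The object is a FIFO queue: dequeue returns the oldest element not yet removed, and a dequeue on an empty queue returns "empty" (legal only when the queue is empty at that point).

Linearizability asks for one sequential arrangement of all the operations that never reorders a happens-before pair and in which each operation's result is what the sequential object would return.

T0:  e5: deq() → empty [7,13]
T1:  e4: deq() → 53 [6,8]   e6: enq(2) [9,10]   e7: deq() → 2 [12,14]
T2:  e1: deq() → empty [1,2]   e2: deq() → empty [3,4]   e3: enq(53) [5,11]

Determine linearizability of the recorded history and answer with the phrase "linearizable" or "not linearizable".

linearizable

a witness: e1, e2, e3, e4, e5, e6, e7
after step 1 (e1 deq() → empty): queue <>
after step 2 (e2 deq() → empty): queue <>
after step 3 (e3 enq(53)): queue <53>
after step 4 (e4 deq() → 53): queue <>
after step 5 (e5 deq() → empty): queue <>
after step 6 (e6 enq(2)): queue <2>
after step 7 (e7 deq() → 2): queue <>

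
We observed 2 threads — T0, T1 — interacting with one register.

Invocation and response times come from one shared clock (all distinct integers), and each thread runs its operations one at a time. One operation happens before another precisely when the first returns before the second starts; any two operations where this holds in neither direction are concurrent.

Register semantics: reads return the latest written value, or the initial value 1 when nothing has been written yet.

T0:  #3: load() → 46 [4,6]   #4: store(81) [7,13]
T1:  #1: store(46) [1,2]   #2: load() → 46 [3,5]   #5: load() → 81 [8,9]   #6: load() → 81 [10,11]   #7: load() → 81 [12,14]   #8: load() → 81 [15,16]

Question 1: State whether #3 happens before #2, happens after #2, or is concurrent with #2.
Answer: concurrent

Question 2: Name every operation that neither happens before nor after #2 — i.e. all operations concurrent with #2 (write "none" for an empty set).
Answer: #3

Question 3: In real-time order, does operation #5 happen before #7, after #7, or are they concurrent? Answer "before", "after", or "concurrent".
Answer: before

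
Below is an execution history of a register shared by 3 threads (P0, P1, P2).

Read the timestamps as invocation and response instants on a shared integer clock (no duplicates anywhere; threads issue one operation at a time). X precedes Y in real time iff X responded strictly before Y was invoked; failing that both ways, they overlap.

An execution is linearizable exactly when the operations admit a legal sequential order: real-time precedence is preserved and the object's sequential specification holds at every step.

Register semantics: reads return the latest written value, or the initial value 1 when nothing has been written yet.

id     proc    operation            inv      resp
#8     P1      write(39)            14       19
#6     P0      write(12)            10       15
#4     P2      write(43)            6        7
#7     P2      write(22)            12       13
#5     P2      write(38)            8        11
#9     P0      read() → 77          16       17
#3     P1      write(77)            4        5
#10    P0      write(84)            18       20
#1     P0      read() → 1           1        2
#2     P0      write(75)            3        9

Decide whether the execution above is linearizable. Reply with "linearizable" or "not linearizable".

cut after 16 events: linearizable; cut after 17 events (#9 responds, time 17): not linearizable
every one of the 11 real-time-consistent orders over 8 completed register ops fails the sequential spec
include/drop combinations of the 1 pending operation (#8) were all tried; none helps
take #1, #2, #3, #4, #5, #6, #7, #9 (pending dropped): step 8 already fails, because #9 read() → 77 cannot occur there
take #1, #2, #3, #4, #5, #7, #6, #9 (pending dropped): step 8 already fails, because #9 read() → 77 cannot occur there

not linearizable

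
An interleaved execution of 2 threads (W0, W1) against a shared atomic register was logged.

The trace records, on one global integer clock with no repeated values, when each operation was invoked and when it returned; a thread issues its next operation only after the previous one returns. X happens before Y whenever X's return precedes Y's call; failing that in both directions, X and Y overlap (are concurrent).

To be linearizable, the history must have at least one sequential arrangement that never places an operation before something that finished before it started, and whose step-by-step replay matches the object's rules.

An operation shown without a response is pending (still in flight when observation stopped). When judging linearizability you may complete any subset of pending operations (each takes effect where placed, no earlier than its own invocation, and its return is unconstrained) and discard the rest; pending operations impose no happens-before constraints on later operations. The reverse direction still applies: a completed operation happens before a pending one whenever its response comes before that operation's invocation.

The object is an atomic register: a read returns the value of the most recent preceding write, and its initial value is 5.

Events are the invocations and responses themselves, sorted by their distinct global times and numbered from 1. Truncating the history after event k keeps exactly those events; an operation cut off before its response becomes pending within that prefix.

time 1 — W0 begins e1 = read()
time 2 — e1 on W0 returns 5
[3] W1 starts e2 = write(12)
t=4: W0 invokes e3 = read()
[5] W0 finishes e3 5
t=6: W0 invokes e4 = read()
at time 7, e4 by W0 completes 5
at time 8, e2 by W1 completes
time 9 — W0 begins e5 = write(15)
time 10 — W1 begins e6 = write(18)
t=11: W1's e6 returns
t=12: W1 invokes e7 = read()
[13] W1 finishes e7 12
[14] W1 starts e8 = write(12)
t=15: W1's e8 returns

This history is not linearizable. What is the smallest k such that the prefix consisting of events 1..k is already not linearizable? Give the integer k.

events 1..12 are linearizable; a witness order is e1, e3, e4, e2, e5, e6:
step 1: e1 read() → 5 — value 5
step 2: e3 read() → 5 — value 5
step 3: e4 read() → 5 — value 5
step 4: e2 write(12) — value 12
step 5: e5 write(15) (pending, included) — value 15
step 6: e6 write(18) — value 18
once event 13 joins (e7's response, time 13), exhaustive search finds no witness
no completion choice of the 1 pending operation (e5) rescues it — every subset was tried
one such order, e1, e2, e3, e4, e6, e7 (pending dropped), breaks at step 3 where e3 read() → 5 is illegal
one such order, e1, e3, e2, e4, e6, e7 (pending dropped), breaks at step 4 where e4 read() → 5 is illegal

13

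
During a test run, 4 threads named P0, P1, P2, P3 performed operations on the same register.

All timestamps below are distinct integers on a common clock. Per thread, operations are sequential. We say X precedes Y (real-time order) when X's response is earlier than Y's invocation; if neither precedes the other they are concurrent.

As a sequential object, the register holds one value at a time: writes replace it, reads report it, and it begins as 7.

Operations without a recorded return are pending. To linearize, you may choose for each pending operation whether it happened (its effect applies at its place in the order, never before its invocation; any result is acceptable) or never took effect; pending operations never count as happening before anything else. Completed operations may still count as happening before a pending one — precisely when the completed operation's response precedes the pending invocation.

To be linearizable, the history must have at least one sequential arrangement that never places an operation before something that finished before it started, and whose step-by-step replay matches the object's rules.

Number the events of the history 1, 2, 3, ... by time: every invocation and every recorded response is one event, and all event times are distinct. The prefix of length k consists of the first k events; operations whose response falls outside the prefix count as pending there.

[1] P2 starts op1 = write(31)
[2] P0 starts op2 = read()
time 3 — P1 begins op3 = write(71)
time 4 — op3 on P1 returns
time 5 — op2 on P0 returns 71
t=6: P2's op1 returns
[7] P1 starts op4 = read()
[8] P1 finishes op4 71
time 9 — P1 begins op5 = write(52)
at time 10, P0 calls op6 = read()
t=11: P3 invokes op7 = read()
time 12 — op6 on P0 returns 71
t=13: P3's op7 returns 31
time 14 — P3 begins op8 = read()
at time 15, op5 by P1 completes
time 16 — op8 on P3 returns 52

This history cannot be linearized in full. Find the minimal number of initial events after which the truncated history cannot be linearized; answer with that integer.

13

events 1..12 are linearizable; a witness order is op1, op3, op2, op4, op6:
step 1: op1 write(31) — value 31
step 2: op3 write(71) — value 71
step 3: op2 read() → 71 — value 71
step 4: op4 read() → 71 — value 71
step 5: op6 read() → 71 — value 71
once event 13 joins (op7's response, time 13), exhaustive search finds no witness
include/drop combinations of the 1 pending operation (op5) were all tried; none helps
e.g. op1, op2, op3, op4, op6, op7 (pending dropped): illegal at step 2, since op2 read() → 71 cannot apply there
e.g. op1, op2, op3, op4, op7, op6 (pending dropped): illegal at step 2, since op2 read() → 71 cannot apply there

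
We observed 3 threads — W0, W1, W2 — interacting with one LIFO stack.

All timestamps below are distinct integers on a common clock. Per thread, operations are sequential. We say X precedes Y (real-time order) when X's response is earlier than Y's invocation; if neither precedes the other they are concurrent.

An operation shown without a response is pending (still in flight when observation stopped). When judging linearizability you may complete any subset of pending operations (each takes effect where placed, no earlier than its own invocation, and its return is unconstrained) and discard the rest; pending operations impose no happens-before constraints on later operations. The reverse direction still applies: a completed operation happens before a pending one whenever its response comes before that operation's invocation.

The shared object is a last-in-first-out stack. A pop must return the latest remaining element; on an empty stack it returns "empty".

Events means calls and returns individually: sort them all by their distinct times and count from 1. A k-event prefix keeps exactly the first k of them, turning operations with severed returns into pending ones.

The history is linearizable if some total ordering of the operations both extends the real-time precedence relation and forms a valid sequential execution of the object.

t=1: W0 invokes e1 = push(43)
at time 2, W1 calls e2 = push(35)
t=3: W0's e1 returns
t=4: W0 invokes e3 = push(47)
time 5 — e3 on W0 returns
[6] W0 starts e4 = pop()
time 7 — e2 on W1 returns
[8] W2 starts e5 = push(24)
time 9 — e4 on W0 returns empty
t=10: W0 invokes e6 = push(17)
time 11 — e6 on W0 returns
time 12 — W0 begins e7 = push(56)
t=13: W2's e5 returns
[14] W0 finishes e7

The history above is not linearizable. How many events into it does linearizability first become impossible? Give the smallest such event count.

9

events 1..8 are linearizable, e.g. via e1, e2, e3:
after step 1 (e1 push(43)): stack <43>
after step 2 (e2 push(35)): stack <43,35>
after step 3 (e3 push(47)): stack <43,35,47>
include event 9 — e4 responding at 9 — and every candidate order breaks
include/drop combinations of the 1 pending operation (e5) were all tried; none helps
for example e1, e2, e3, e4 (pending dropped) fails at step 4: e4 pop() → empty is not legal there
for example e1, e3, e2, e4 (pending dropped) fails at step 4: e4 pop() → empty is not legal there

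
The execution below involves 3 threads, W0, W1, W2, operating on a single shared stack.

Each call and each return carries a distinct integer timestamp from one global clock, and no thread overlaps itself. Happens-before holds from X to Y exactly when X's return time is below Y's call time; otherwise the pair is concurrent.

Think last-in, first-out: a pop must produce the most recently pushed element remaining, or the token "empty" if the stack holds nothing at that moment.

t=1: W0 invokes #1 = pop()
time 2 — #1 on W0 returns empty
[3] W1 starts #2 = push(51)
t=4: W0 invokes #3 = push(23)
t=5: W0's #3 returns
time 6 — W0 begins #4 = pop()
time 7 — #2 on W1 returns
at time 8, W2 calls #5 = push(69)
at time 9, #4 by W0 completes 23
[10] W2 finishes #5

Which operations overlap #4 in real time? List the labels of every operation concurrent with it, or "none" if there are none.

#2, #5

#4 runs from 6 to 9; window-overlapping ops are concurrent
#1 [1,2]: before
#2 [3,7]: concurrent
#3 [4,5]: before
#5 [8,10]: concurrent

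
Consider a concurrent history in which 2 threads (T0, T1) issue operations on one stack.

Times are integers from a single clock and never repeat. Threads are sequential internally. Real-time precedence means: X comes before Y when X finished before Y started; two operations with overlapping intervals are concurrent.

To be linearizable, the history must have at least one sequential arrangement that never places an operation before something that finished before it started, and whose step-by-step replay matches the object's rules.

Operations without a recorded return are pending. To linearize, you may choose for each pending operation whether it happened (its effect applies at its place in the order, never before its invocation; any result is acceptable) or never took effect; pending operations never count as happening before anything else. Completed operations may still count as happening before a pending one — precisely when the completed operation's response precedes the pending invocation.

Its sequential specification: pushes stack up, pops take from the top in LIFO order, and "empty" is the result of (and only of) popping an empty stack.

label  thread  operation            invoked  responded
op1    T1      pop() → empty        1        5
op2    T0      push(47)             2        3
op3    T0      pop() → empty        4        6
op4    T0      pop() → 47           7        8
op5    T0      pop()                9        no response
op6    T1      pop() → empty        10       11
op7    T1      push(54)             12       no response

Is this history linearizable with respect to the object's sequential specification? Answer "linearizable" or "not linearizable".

the violation lands at event 6, op3's response at time 6: events 1..5 linearize, events 1..6 do not
no legal order exists: 3 real-time-consistent candidates over 3 completed stack operations, all rejected
e.g. op1, op2, op3: illegal at step 3, since op3 pop() → empty cannot apply there
e.g. op2, op1, op3: illegal at step 2, since op1 pop() → empty cannot apply there

not linearizable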